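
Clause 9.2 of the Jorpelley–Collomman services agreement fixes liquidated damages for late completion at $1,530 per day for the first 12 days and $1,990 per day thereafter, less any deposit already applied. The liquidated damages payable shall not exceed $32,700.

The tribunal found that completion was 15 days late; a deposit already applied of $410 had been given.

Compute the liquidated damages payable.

$23,920

First 12 days: 12 × $1,530 = $18,360
Remaining days: (15 − 12) × $1,990 = $5,970
Accrued per-day damages: $18,360 + $5,970 = $24,330
Less deposit already applied: $24,330 − $410 = $23,920
Cap at $32,700: $23,920 is within the cap, no reduction.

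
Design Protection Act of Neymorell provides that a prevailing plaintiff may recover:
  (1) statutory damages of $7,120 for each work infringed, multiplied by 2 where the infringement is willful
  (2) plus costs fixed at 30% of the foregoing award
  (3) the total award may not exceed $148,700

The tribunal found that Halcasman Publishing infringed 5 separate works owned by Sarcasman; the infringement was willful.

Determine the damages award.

Award: $92,560

Statutory damages: 5 × $7,120 = $35,600
Doubled: 2 × $35,600 = $71,200
Costs: 30% of $71,200 = $21,360
Award plus costs: $71,200 + $21,360 = $92,560
Cap at $148,700: $92,560 is within the cap, no reduction.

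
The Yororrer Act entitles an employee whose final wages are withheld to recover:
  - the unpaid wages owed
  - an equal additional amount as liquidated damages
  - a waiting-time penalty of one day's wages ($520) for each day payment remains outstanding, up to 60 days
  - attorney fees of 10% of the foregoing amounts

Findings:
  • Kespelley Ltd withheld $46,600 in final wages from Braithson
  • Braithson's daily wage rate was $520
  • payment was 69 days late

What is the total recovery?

Liquidated damages (equal amount): $46,600
Penalty days: min(69, 60) = 60
Waiting-time penalty: 60 × $520 = $31,200
Subtotal: $46,600 + $46,600 + $31,200 = $124,400
Attorney fees: 10% of $124,400 = $12,440
Total award: $124,400 + $12,440 = $136,840

$136,840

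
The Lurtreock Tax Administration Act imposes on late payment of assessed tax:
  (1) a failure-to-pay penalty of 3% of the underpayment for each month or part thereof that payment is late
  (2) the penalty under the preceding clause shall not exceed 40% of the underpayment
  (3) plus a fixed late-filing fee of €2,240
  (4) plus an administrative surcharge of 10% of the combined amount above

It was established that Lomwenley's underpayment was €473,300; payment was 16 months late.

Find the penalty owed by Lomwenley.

Accrued rate: 3% × 16 = 48%, capped at 40% → 40%
Failure-to-pay penalty: 40% of €473,300 = €189,320
Penalty before surcharge: €189,320 + €2,240 = €191,560
Administrative surcharge: 10% of €191,560 = €19,156
Total penalty: €191,560 + €19,156 = €210,716

Penalty: €210,716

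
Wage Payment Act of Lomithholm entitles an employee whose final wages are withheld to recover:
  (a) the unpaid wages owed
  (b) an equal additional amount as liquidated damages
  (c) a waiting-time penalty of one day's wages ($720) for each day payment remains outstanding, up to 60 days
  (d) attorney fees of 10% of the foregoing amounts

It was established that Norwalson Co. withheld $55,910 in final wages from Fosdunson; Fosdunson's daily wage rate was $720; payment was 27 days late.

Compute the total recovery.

Liquidated damages (equal amount): $55,910
Penalty days: min(27, 60) = 27
Waiting-time penalty: 27 × $720 = $19,440
Subtotal: $55,910 + $55,910 + $19,440 = $131,260
Attorney fees: 10% of $131,260 = $13,126
Total award: $131,260 + $13,126 = $144,386

$144,386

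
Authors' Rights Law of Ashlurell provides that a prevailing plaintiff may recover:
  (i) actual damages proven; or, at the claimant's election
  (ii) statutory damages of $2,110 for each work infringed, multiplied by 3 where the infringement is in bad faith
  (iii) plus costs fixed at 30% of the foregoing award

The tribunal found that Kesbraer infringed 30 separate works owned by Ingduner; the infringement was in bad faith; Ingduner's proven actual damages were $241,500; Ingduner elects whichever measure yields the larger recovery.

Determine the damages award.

Statutory damages: 30 × $2,110 = $63,300
Trebled: 3 × $63,300 = $189,900
Greater of actual damages ($241,500) or enhanced statutory damages ($189,900): $241,500
Costs: 30% of $241,500 = $72,450
Award plus costs: $241,500 + $72,450 = $313,950

$313,950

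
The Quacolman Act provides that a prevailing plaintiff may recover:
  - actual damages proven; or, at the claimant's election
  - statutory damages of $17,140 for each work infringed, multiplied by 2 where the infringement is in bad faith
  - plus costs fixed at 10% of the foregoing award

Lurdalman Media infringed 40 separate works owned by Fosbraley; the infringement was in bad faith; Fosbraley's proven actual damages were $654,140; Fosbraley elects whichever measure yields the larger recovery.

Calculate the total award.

$1,508,320

Statutory damages: 40 × $17,140 = $685,600
Doubled: 2 × $685,600 = $1,371,200
Greater of actual damages ($654,140) or enhanced statutory damages ($1,371,200): $1,371,200
Costs: 10% of $1,371,200 = $137,120
Award plus costs: $1,371,200 + $137,120 = $1,508,320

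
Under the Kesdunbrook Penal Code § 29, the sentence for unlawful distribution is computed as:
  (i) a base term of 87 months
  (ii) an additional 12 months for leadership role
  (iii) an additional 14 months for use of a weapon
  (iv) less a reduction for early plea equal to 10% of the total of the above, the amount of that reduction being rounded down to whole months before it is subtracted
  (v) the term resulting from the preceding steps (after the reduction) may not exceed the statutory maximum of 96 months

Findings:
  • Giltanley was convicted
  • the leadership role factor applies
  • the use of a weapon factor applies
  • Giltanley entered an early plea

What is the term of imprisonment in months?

Leadership role enhancement: +12 months
Use of a weapon enhancement: +14 months
Adjusted term: 87 months + 12 months + 14 months = 113 months
Early plea reduction: 10% of 113 months = 11 months (rounded down)
After reduction: 113 − 11 = 102 months
Cap at 96 months: 102 months exceeds the cap → 96 months

96 months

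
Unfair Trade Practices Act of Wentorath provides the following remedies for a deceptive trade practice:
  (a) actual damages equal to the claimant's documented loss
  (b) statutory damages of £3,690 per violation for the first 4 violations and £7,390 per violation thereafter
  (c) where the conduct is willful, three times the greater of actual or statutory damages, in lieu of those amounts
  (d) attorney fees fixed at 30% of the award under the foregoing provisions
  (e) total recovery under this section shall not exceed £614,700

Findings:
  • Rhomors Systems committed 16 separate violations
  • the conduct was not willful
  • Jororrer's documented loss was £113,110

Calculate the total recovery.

First 4 violations: 4 × £3,690 = £14,760
Remaining violations: (16 − 4) × £7,390 = £88,680
Statutory damages: £14,760 + £88,680 = £103,440
Conduct not willful: the in-lieu enhancement does not apply.
Actual plus statutory damages: £113,110 + £103,440 = £216,550
Attorney fees: 30% of £216,550 = £64,965
Total before cap: £216,550 + £64,965 = £281,515
Cap at £614,700: £281,515 is within the cap, no reduction.

£281,515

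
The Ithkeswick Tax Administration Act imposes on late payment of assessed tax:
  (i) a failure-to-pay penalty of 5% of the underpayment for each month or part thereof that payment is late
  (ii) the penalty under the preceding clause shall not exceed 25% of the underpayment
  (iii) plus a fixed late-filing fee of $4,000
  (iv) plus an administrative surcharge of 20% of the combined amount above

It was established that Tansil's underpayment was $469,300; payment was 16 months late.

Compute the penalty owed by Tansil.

Penalty: $145,590

Accrued rate: 5% × 16 = 80%, capped at 25% → 25%
Failure-to-pay penalty: 25% of $469,300 = $117,325
Penalty before surcharge: $117,325 + $4,000 = $121,325
Administrative surcharge: 20% of $121,325 = $24,265
Total penalty: $121,325 + $24,265 = $145,590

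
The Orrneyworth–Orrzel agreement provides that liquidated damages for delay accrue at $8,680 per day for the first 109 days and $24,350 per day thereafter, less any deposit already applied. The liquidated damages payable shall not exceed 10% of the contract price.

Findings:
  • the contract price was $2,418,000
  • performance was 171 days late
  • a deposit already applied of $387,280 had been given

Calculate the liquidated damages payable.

$241,800

First 109 days: 109 × $8,680 = $946,120
Remaining days: (171 − 109) × $24,350 = $1,509,700
Accrued per-day damages: $946,120 + $1,509,700 = $2,455,820
Less deposit already applied: $2,455,820 − $387,280 = $2,068,540
Cap: 10% of $2,418,000 = $241,800
Cap at $241,800: $2,068,540 exceeds the cap → $241,800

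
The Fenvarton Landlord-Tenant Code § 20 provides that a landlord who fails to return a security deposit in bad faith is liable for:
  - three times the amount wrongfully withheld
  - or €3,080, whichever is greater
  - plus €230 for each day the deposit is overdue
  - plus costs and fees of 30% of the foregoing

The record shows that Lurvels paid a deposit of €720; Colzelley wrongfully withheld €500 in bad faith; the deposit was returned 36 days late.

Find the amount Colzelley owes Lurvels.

Recovery: €14,768

Trebled: 3 × €500 = €1,500
Minimum €3,080: €1,500 is below the minimum → €3,080
Late-return penalty: 36 × €230 = €8,280
Damages plus late penalty: €3,080 + €8,280 = €11,360
Costs and fees: 30% of €11,360 = €3,408
Total recovery: €11,360 + €3,408 = €14,768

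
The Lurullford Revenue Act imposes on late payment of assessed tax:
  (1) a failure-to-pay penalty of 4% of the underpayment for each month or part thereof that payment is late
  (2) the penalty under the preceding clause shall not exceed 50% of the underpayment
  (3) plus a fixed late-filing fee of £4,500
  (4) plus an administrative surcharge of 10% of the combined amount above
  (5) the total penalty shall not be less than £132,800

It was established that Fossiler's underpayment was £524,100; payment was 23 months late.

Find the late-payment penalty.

Accrued rate: 4% × 23 = 92%, capped at 50% → 50%
Failure-to-pay penalty: 50% of £524,100 = £262,050
Penalty before surcharge: £262,050 + £4,500 = £266,550
Administrative surcharge: 10% of £266,550 = £26,655
Total penalty: £266,550 + £26,655 = £293,205
Minimum £132,800: £293,205 meets the minimum, no increase.

£293,205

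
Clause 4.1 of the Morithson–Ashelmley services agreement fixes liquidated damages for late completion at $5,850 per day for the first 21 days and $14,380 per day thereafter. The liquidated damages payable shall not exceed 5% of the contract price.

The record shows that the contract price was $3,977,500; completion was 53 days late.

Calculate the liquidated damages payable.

$198,875

First 21 days: 21 × $5,850 = $122,850
Remaining days: (53 − 21) × $14,380 = $460,160
Accrued per-day damages: $122,850 + $460,160 = $583,010
Cap: 5% of $3,977,500 = $198,875
Cap at $198,875: $583,010 exceeds the cap → $198,875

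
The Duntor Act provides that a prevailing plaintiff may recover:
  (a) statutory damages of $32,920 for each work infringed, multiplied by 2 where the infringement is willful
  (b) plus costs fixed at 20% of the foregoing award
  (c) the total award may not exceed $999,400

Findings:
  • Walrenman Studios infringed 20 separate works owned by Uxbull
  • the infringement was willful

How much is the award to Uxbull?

Statutory damages: 20 × $32,920 = $658,400
Doubled: 2 × $658,400 = $1,316,800
Costs: 20% of $1,316,800 = $263,360
Award plus costs: $1,316,800 + $263,360 = $1,580,160
Cap at $999,400: $1,580,160 exceeds the cap → $999,400

$999,400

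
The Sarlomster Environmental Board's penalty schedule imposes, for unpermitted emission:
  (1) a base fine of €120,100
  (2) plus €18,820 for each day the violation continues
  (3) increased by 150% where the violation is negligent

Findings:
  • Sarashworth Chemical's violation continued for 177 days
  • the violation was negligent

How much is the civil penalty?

€8,628,100

Per-day component: 177 × €18,820 = €3,331,140
Base plus per-day: €120,100 + €3,331,140 = €3,451,240
Enhancement: 150% of €3,451,240 = €5,176,860
Enhanced fine: €3,451,240 + €5,176,860 = €8,628,100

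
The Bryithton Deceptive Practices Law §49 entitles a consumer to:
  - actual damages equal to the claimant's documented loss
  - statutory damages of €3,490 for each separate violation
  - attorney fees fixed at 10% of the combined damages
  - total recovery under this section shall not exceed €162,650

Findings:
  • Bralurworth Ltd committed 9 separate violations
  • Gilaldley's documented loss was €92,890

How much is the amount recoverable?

Statutory damages: 9 × €3,490 = €31,410
Combined damages: €92,890 + €31,410 = €124,300
Attorney fees: 10% of €124,300 = €12,430
Total before cap: €124,300 + €12,430 = €136,730
Cap at €162,650: €136,730 is within the cap, no reduction.

Total recovery: €136,730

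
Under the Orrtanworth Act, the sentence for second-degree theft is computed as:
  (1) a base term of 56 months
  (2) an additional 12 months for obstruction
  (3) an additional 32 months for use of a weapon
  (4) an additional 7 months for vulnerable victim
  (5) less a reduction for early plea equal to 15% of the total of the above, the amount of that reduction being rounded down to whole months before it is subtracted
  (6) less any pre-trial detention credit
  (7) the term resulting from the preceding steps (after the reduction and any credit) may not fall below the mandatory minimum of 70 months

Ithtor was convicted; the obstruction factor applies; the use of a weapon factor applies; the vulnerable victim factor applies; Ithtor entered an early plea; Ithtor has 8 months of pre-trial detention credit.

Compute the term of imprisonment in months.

83 months

Obstruction enhancement: +12 months
Use of a weapon enhancement: +32 months
Vulnerable victim enhancement: +7 months
Adjusted term: 56 months + 12 months + 32 months + 7 months = 107 months
Early plea reduction: 15% of 107 months = 16 months (rounded down)
After reduction: 107 − 16 = 91 months
Less pre-trial detention credit: 91 months − 8 months = 83 months
Minimum 70 months: 83 months meets the minimum, no increase.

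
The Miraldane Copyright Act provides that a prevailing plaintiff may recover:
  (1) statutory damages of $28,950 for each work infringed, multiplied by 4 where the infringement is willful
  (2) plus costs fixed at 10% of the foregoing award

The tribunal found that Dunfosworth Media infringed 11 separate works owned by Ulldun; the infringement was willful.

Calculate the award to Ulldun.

Statutory damages: 11 × $28,950 = $318,450
Multiplied by 4: 4 × $318,450 = $1,273,800
Costs: 10% of $1,273,800 = $127,380
Award plus costs: $1,273,800 + $127,380 = $1,401,180

$1,401,180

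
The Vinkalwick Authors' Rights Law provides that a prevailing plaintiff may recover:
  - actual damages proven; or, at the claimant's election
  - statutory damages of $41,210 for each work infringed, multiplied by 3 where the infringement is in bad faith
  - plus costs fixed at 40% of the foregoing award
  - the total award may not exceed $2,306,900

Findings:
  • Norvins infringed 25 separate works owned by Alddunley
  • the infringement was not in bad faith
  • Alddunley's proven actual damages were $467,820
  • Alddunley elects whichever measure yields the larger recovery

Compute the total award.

Statutory damages: 25 × $41,210 = $1,030,250
Infringement not in bad faith: no ×3 enhancement.
Greater of actual damages ($467,820) or statutory damages ($1,030,250): $1,030,250
Costs: 40% of $1,030,250 = $412,100
Award plus costs: $1,030,250 + $412,100 = $1,442,350
Cap at $2,306,900: $1,442,350 is within the cap, no reduction.

$1,442,350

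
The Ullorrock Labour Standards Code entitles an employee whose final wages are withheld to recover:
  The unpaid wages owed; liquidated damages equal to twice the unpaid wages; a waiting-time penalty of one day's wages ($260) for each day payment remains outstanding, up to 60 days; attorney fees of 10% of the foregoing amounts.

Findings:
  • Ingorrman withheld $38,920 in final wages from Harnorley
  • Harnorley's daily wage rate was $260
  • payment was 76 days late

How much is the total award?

Doubled: 2 × $38,920 = $77,840
Penalty days: min(76, 60) = 60
Waiting-time penalty: 60 × $260 = $15,600
Subtotal: $38,920 + $77,840 + $15,600 = $132,360
Attorney fees: 10% of $132,360 = $13,236
Total award: $132,360 + $13,236 = $145,596

$145,596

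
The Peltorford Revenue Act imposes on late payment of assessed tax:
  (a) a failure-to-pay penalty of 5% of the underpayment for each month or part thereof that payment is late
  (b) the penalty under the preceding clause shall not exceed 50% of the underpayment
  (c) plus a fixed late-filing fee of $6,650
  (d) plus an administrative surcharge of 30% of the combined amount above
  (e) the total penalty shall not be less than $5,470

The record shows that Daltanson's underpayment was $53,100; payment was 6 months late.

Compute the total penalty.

Penalty: $29,354

Accrued rate: 5% × 6 = 30%, capped at 50% → 30%
Failure-to-pay penalty: 30% of $53,100 = $15,930
Penalty before surcharge: $15,930 + $6,650 = $22,580
Administrative surcharge: 30% of $22,580 = $6,774
Total penalty: $22,580 + $6,774 = $29,354
Minimum $5,470: $29,354 meets the minimum, no increase.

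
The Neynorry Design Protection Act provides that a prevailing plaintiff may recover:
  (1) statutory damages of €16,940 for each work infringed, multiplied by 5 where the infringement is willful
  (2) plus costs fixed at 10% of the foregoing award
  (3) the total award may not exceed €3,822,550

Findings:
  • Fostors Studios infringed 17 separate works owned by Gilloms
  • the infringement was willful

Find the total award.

€1,583,890

Statutory damages: 17 × €16,940 = €287,980
Multiplied by 5: 5 × €287,980 = €1,439,900
Costs: 10% of €1,439,900 = €143,990
Award plus costs: €1,439,900 + €143,990 = €1,583,890
Cap at €3,822,550: €1,583,890 is within the cap, no reduction.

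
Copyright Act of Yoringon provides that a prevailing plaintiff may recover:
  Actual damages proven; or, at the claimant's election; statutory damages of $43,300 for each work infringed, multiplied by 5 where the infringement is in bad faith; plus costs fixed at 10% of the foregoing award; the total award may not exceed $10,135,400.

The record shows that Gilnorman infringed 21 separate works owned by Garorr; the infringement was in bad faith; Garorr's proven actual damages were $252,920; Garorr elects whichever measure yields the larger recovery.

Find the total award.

$5,001,150

Statutory damages: 21 × $43,300 = $909,300
Multiplied by 5: 5 × $909,300 = $4,546,500
Greater of actual damages ($252,920) or enhanced statutory damages ($4,546,500): $4,546,500
Costs: 10% of $4,546,500 = $454,650
Award plus costs: $4,546,500 + $454,650 = $5,001,150
Cap at $10,135,400: $5,001,150 is within the cap, no reduction.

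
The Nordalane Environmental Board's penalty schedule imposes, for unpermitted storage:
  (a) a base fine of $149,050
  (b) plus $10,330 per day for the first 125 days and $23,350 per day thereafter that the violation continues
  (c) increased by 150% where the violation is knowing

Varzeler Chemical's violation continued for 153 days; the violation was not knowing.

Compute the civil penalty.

$2,094,100

First 125 days: 125 × $10,330 = $1,291,250
Remaining days: (153 − 125) × $23,350 = $653,800
Per-day component: $1,291,250 + $653,800 = $1,945,050
Base plus per-day: $149,050 + $1,945,050 = $2,094,100
The violation was not knowing: no 150% increase.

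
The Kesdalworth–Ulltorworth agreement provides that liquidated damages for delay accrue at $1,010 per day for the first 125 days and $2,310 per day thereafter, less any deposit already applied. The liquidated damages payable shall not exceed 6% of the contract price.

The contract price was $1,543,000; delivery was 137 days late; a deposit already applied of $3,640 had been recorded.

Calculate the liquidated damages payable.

$92,580

First 125 days: 125 × $1,010 = $126,250
Remaining days: (137 − 125) × $2,310 = $27,720
Accrued per-day damages: $126,250 + $27,720 = $153,970
Less deposit already applied: $153,970 − $3,640 = $150,330
Cap: 6% of $1,543,000 = $92,580
Cap at $92,580: $150,330 exceeds the cap → $92,580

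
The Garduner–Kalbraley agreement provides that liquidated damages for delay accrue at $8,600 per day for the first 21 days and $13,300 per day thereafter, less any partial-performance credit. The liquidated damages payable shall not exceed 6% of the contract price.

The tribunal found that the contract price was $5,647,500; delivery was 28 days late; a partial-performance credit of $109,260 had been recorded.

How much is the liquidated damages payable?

Liquidated damages: $164,440

First 21 days: 21 × $8,600 = $180,600
Remaining days: (28 − 21) × $13,300 = $93,100
Accrued per-day damages: $180,600 + $93,100 = $273,700
Less partial-performance credit: $273,700 − $109,260 = $164,440
Cap: 6% of $5,647,500 = $338,850
Cap at $338,850: $164,440 is within the cap, no reduction.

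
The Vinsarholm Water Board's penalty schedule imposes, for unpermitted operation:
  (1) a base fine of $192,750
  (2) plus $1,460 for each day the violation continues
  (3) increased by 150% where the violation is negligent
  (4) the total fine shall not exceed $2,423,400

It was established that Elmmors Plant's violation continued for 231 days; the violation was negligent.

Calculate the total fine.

Per-day component: 231 × $1,460 = $337,260
Base plus per-day: $192,750 + $337,260 = $530,010
Enhancement: 150% of $530,010 = $795,015
Enhanced fine: $530,010 + $795,015 = $1,325,025
Cap at $2,423,400: $1,325,025 is within the cap, no reduction.

$1,325,025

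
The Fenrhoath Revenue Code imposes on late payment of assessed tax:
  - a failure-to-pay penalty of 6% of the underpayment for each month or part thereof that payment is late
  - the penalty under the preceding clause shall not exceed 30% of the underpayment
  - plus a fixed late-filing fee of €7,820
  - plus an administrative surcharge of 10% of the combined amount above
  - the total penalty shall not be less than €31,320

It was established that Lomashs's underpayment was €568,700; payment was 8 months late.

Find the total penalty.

Penalty: €196,273

Accrued rate: 6% × 8 = 48%, capped at 30% → 30%
Failure-to-pay penalty: 30% of €568,700 = €170,610
Penalty before surcharge: €170,610 + €7,820 = €178,430
Administrative surcharge: 10% of €178,430 = €17,843
Total penalty: €178,430 + €17,843 = €196,273
Minimum €31,320: €196,273 meets the minimum, no increase.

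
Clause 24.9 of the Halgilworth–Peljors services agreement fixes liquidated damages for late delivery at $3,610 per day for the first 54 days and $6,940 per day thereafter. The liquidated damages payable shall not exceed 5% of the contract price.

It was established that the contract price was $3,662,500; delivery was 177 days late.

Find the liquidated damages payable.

First 54 days: 54 × $3,610 = $194,940
Remaining days: (177 − 54) × $6,940 = $853,620
Accrued per-day damages: $194,940 + $853,620 = $1,048,560
Cap: 5% of $3,662,500 = $183,125
Cap at $183,125: $1,048,560 exceeds the cap → $183,125

Liquidated damages: $183,125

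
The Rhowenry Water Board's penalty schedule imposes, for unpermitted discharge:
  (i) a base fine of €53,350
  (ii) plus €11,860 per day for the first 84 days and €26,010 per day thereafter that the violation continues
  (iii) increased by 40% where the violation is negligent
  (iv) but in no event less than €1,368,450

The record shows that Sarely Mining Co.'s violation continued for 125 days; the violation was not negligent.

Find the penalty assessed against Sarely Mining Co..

Civil penalty: €2,116,000

First 84 days: 84 × €11,860 = €996,240
Remaining days: (125 − 84) × €26,010 = €1,066,410
Per-day component: €996,240 + €1,066,410 = €2,062,650
Base plus per-day: €53,350 + €2,062,650 = €2,116,000
The violation was not negligent: no 40% increase.
Minimum €1,368,450: €2,116,000 meets the minimum, no increase.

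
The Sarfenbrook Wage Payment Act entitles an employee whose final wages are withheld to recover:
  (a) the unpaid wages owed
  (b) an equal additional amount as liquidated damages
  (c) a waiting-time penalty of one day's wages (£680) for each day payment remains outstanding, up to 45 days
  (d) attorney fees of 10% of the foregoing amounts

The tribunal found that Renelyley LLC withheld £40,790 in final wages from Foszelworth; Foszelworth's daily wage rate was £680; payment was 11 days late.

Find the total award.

Liquidated damages (equal amount): £40,790
Penalty days: min(11, 45) = 11
Waiting-time penalty: 11 × £680 = £7,480
Subtotal: £40,790 + £40,790 + £7,480 = £89,060
Attorney fees: 10% of £89,060 = £8,906
Total award: £89,060 + £8,906 = £97,966

£97,966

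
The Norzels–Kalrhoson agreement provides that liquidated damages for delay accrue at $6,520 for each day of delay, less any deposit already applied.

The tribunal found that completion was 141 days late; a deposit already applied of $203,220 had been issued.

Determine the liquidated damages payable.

$716,100

Per-day damages: 141 × $6,520 = $919,320
Less deposit already applied: $919,320 − $203,220 = $716,100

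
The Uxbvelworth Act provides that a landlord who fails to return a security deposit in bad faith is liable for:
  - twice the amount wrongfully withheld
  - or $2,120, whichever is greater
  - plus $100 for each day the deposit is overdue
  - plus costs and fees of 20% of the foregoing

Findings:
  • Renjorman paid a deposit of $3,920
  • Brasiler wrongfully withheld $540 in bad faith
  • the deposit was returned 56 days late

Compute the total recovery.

Doubled: 2 × $540 = $1,080
Minimum $2,120: $1,080 is below the minimum → $2,120
Late-return penalty: 56 × $100 = $5,600
Damages plus late penalty: $2,120 + $5,600 = $7,720
Costs and fees: 20% of $7,720 = $1,544
Total recovery: $7,720 + $1,544 = $9,264

$9,264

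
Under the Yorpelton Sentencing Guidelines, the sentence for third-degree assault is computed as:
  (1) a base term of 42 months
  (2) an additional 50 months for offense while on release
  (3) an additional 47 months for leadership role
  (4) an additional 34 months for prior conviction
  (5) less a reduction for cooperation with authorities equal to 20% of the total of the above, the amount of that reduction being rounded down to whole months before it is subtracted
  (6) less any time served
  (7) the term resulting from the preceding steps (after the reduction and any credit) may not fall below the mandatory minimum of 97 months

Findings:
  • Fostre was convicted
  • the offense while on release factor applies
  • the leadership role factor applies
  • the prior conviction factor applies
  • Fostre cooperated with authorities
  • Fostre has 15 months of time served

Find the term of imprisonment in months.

Offense while on release enhancement: +50 months
Leadership role enhancement: +47 months
Prior conviction enhancement: +34 months
Adjusted term: 42 months + 50 months + 47 months + 34 months = 173 months
Cooperation with authorities reduction: 20% of 173 months = 34 months (rounded down)
After reduction: 173 − 34 = 139 months
Less time served: 139 months − 15 months = 124 months
Minimum 97 months: 124 months meets the minimum, no increase.

124 months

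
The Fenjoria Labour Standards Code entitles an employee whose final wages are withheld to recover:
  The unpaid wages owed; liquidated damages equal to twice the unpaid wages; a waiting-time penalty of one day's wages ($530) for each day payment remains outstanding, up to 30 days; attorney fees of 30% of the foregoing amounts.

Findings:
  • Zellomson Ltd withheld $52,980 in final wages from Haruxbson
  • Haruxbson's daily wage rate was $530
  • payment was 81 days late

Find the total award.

Doubled: 2 × $52,980 = $105,960
Penalty days: min(81, 30) = 30
Waiting-time penalty: 30 × $530 = $15,900
Subtotal: $52,980 + $105,960 + $15,900 = $174,840
Attorney fees: 30% of $174,840 = $52,452
Total award: $174,840 + $52,452 = $227,292

Total award: $227,292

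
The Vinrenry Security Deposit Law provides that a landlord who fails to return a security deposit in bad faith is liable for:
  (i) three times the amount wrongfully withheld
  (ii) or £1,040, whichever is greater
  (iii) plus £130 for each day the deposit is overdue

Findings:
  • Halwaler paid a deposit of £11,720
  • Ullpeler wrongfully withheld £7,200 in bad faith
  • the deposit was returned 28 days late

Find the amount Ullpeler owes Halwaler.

£25,240

Trebled: 3 × £7,200 = £21,600
Minimum £1,040: £21,600 meets the minimum, no increase.
Late-return penalty: 28 × £130 = £3,640
Damages plus late penalty: £21,600 + £3,640 = £25,240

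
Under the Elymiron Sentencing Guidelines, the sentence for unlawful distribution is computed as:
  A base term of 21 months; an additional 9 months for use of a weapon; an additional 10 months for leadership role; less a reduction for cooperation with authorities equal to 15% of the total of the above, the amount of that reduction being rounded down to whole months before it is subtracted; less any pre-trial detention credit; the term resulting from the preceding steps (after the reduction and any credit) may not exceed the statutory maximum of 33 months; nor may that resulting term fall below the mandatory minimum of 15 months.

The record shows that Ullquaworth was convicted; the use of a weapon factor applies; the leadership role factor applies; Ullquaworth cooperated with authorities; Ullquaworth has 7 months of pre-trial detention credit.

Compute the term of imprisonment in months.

27 months

Use of a weapon enhancement: +9 months
Leadership role enhancement: +10 months
Adjusted term: 21 months + 9 months + 10 months = 40 months
Cooperation with authorities reduction: 15% of 40 months = 6 months (rounded down)
After reduction: 40 − 6 = 34 months
Less pre-trial detention credit: 34 months − 7 months = 27 months
Cap at 33 months: 27 months is within the cap, no reduction.
Minimum 15 months: 27 months meets the minimum, no increase.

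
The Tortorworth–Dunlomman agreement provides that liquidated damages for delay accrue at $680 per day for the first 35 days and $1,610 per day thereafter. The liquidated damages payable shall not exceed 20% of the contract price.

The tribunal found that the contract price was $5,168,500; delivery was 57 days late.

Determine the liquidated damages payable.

$59,220

First 35 days: 35 × $680 = $23,800
Remaining days: (57 − 35) × $1,610 = $35,420
Accrued per-day damages: $23,800 + $35,420 = $59,220
Cap: 20% of $5,168,500 = $1,033,700
Cap at $1,033,700: $59,220 is within the cap, no reduction.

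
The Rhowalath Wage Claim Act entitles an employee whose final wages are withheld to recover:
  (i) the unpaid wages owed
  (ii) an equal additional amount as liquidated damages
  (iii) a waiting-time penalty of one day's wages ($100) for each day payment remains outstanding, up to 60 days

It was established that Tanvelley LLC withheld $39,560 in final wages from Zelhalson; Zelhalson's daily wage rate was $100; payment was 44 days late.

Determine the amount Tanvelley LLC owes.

Liquidated damages (equal amount): $39,560
Penalty days: min(44, 60) = 44
Waiting-time penalty: 44 × $100 = $4,400
Total award: $39,560 + $39,560 + $4,400 = $83,520

Total award: $83,520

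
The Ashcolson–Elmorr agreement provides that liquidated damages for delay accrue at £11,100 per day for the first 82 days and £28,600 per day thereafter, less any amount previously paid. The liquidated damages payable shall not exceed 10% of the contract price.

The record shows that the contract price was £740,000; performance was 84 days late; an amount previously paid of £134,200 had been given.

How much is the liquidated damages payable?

Liquidated damages: £74,000

First 82 days: 82 × £11,100 = £910,200
Remaining days: (84 − 82) × £28,600 = £57,200
Accrued per-day damages: £910,200 + £57,200 = £967,400
Less amount previously paid: £967,400 − £134,200 = £833,200
Cap: 10% of £740,000 = £74,000
Cap at £74,000: £833,200 exceeds the cap → £74,000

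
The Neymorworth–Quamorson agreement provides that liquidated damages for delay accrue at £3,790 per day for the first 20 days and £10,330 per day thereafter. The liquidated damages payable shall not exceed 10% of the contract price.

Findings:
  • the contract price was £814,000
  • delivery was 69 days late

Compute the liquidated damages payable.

First 20 days: 20 × £3,790 = £75,800
Remaining days: (69 − 20) × £10,330 = £506,170
Accrued per-day damages: £75,800 + £506,170 = £581,970
Cap: 10% of £814,000 = £81,400
Cap at £81,400: £581,970 exceeds the cap → £81,400

Liquidated damages: £81,400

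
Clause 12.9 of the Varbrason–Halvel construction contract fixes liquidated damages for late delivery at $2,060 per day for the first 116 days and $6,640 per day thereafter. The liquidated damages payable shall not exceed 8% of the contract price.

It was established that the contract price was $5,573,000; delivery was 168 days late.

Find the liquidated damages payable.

First 116 days: 116 × $2,060 = $238,960
Remaining days: (168 − 116) × $6,640 = $345,280
Accrued per-day damages: $238,960 + $345,280 = $584,240
Cap: 8% of $5,573,000 = $445,840
Cap at $445,840: $584,240 exceeds the cap → $445,840

$445,840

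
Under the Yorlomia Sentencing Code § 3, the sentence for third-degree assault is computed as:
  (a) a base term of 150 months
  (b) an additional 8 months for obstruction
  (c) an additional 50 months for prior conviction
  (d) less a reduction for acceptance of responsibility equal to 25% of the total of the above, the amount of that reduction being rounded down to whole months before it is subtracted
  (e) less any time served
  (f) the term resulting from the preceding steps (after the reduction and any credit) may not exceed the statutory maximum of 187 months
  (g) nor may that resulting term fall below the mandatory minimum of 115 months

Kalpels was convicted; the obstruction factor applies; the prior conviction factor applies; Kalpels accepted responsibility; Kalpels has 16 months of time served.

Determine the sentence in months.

Obstruction enhancement: +8 months
Prior conviction enhancement: +50 months
Adjusted term: 150 months + 8 months + 50 months = 208 months
Acceptance of responsibility reduction: 25% of 208 months = 52 months (rounded down)
After reduction: 208 − 52 = 156 months
Less time served: 156 months − 16 months = 140 months
Cap at 187 months: 140 months is within the cap, no reduction.
Minimum 115 months: 140 months meets the minimum, no increase.

140 months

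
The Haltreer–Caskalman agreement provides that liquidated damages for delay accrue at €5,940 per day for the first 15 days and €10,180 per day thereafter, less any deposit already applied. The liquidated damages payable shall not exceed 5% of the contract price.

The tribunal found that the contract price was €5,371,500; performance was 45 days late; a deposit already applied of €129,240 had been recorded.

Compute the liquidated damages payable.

First 15 days: 15 × €5,940 = €89,100
Remaining days: (45 − 15) × €10,180 = €305,400
Accrued per-day damages: €89,100 + €305,400 = €394,500
Less deposit already applied: €394,500 − €129,240 = €265,260
Cap: 5% of €5,371,500 = €268,575
Cap at €268,575: €265,260 is within the cap, no reduction.

Liquidated damages: €265,260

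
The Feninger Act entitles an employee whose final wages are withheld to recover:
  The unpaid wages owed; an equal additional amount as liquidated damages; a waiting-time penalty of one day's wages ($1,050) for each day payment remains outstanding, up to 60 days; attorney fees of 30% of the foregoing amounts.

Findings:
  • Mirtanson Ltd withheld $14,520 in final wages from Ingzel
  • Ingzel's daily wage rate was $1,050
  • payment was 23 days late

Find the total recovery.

Liquidated damages (equal amount): $14,520
Penalty days: min(23, 60) = 23
Waiting-time penalty: 23 × $1,050 = $24,150
Subtotal: $14,520 + $14,520 + $24,150 = $53,190
Attorney fees: 30% of $53,190 = $15,957
Total award: $53,190 + $15,957 = $69,147

$69,147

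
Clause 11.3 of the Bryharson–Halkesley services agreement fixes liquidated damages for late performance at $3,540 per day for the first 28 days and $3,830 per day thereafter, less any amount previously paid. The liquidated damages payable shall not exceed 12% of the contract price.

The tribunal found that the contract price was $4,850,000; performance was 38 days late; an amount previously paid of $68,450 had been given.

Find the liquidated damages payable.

First 28 days: 28 × $3,540 = $99,120
Remaining days: (38 − 28) × $3,830 = $38,300
Accrued per-day damages: $99,120 + $38,300 = $137,420
Less amount previously paid: $137,420 − $68,450 = $68,970
Cap: 12% of $4,850,000 = $582,000
Cap at $582,000: $68,970 is within the cap, no reduction.

$68,970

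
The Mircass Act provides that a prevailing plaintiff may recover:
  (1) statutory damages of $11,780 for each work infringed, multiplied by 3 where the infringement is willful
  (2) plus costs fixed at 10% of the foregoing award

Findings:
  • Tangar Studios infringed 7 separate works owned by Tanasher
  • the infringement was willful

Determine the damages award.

Statutory damages: 7 × $11,780 = $82,460
Trebled: 3 × $82,460 = $247,380
Costs: 10% of $247,380 = $24,738
Award plus costs: $247,380 + $24,738 = $272,118

$272,118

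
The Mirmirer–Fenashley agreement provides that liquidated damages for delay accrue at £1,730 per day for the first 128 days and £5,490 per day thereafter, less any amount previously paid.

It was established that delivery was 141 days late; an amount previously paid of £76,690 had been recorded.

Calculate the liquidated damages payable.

£216,120

First 128 days: 128 × £1,730 = £221,440
Remaining days: (141 − 128) × £5,490 = £71,370
Accrued per-day damages: £221,440 + £71,370 = £292,810
Less amount previously paid: £292,810 − £76,690 = £216,120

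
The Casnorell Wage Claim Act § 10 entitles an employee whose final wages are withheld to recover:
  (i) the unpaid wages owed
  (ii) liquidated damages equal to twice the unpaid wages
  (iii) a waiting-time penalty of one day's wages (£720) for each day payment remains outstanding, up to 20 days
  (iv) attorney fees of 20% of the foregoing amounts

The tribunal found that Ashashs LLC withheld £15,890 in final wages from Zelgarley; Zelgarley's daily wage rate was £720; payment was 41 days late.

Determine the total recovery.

£74,484

Doubled: 2 × £15,890 = £31,780
Penalty days: min(41, 20) = 20
Waiting-time penalty: 20 × £720 = £14,400
Subtotal: £15,890 + £31,780 + £14,400 = £62,070
Attorney fees: 20% of £62,070 = £12,414
Total award: £62,070 + £12,414 = £74,484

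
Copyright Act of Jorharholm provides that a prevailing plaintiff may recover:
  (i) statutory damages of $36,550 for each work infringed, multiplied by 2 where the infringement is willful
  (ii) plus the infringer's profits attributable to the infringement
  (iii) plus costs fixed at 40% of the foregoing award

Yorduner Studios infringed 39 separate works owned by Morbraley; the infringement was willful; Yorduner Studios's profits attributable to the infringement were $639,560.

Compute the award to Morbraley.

Statutory damages: 39 × $36,550 = $1,425,450
Doubled: 2 × $1,425,450 = $2,850,900
Combined award: $2,850,900 + $639,560 = $3,490,460
Costs: 40% of $3,490,460 = $1,396,184
Award plus costs: $3,490,460 + $1,396,184 = $4,886,644

$4,886,644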